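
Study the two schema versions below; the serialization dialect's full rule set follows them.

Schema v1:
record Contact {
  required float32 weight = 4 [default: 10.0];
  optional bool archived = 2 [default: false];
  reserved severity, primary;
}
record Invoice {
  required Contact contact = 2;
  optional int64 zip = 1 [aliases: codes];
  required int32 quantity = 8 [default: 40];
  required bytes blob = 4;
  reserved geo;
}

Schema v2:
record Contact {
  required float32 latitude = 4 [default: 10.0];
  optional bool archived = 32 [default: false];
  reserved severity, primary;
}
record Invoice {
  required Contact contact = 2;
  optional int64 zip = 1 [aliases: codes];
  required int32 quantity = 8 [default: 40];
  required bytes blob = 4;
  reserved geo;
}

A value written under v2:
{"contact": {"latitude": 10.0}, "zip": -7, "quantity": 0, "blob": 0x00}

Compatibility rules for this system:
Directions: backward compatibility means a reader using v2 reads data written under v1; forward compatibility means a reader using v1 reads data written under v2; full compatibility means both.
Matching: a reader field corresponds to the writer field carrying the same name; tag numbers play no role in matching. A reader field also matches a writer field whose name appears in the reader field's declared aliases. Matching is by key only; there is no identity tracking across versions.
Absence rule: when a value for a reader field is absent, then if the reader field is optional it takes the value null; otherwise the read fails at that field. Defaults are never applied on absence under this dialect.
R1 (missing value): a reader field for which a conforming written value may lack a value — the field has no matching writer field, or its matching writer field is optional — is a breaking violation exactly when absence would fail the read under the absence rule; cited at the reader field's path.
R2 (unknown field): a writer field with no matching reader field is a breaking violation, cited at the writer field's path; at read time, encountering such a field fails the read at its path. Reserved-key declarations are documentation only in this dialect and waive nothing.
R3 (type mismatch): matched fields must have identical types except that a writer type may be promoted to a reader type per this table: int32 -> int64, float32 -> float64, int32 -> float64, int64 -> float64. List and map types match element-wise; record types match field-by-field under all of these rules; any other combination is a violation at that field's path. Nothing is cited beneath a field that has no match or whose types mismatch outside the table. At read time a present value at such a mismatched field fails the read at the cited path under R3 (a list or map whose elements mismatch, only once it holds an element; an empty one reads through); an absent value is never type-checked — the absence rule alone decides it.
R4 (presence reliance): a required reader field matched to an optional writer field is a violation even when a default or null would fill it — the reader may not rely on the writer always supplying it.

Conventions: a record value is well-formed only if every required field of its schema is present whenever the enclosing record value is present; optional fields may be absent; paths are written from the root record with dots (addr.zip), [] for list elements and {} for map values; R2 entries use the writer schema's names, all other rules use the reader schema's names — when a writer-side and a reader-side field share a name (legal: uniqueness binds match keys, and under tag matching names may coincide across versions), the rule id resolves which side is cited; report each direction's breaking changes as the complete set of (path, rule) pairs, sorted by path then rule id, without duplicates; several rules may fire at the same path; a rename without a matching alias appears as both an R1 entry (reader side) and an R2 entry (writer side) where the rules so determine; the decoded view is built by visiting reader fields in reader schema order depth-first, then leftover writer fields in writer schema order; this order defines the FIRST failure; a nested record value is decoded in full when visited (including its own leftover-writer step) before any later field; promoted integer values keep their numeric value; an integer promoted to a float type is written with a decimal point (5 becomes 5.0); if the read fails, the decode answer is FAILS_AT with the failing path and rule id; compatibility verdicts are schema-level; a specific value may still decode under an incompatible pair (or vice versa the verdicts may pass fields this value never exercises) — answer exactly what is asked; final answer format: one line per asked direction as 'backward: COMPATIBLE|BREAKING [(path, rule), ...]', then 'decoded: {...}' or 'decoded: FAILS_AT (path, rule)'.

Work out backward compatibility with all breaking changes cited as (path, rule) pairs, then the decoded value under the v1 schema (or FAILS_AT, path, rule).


backward: BREAKING [(contact.latitude, R1), (contact.weight, R2)]; decoded: FAILS_AT (contact.weight, R1)

the writer's type comes first in each Invoice pair
checking backward for Invoice: reader v2 against writer v1:
  contact: Contact -> Contact, writer required; from contact
  zip: int64 -> int64, writer optional; from zip
  quantity: int32 -> int32, writer required; from quantity
  blob: bytes -> bytes, writer required; from blob
  contact.latitude: no writer match
  contact.archived: bool -> bool, writer optional; from contact.archived
  contact.weight (writer side), unknown to reader
  violation R1 at contact.latitude
  violation R2 at contact.weight
  => backward: BREAKING (2)
decode (reader v1):
  read fails at contact.weight under R1 (no fill)
  => FAILS_AT (contact.weight, R1)
checking off the Invoice differences that do not matter here:
  field archived in record Contact: tag 2 changed to 32 -> inert for the asked Invoice verdict: nothing fires


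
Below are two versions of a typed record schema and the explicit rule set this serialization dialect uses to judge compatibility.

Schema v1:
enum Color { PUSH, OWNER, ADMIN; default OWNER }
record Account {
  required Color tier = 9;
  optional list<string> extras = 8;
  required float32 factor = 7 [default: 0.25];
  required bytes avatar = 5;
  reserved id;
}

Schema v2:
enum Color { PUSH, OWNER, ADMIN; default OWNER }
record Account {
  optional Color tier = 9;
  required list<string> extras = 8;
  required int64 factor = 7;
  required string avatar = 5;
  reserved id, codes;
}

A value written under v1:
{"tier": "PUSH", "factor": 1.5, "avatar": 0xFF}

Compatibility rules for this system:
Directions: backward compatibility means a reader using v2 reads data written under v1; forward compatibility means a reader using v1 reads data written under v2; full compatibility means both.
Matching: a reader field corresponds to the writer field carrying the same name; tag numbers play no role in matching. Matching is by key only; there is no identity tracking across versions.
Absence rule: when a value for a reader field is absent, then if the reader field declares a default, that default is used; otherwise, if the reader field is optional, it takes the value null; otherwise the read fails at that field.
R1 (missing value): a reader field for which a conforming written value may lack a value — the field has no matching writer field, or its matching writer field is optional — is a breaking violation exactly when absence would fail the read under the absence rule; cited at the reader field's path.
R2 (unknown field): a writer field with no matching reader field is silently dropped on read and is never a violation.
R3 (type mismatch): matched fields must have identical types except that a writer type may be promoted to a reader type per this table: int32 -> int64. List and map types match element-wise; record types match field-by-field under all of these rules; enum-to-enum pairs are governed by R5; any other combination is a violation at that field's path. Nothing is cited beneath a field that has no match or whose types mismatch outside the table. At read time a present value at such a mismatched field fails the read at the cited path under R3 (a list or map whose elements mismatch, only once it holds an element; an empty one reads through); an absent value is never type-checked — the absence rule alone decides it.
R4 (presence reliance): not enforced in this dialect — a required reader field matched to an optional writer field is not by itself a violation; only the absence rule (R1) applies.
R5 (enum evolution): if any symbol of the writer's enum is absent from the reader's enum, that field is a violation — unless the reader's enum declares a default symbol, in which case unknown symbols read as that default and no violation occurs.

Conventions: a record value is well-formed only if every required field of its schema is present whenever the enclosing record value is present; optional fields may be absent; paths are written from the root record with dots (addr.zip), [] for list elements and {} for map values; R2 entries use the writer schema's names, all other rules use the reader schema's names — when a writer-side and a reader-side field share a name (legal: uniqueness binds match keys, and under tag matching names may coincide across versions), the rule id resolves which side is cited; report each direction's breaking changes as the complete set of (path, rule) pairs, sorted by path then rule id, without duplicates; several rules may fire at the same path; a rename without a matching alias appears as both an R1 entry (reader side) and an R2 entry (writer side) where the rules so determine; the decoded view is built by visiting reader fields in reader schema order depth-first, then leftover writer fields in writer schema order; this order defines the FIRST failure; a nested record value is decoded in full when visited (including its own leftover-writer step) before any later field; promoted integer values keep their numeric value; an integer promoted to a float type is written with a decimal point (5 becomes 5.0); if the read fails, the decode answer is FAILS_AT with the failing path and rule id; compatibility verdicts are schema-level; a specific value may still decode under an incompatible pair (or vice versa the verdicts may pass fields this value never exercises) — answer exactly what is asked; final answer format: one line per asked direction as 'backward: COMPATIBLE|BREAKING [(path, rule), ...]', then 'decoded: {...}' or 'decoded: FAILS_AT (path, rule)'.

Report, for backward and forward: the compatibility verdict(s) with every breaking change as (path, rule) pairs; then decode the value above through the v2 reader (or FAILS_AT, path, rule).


backward: BREAKING [(avatar, R3), (extras, R1), (factor, R3)]; forward: BREAKING [(avatar, R3), (factor, R3), (tier, R1)]; decoded: FAILS_AT (extras, R1)

the writer's type comes first in each Account pair
backward analysis of Account with v2 as reader and v1 as writer:
  tier: paired with writer tier (Color -> Color; writer required)
  extras: paired with writer extras (list<string> -> list<string>; writer optional)
  factor: paired with writer factor (float32 -> int64; writer required)
  avatar: paired with writer avatar (bytes -> string; writer required)
  violation R3 at avatar
  violation R1 at extras
  violation R3 at factor
  => backward: BREAKING (3)
forward analysis of Account with v1 as reader and v2 as writer:
  tier: paired with writer tier (Color -> Color; writer optional)
  extras: paired with writer extras (list<string> -> list<string>; writer required)
  factor: paired with writer factor (int64 -> float32; writer required)
  avatar: paired with writer avatar (string -> bytes; writer required)
  violation R3 at avatar
  violation R3 at factor
  violation R1 at tier
  => forward: BREAKING (3)
decode (reader v2):
  tier := "PUSH"
  read fails at extras under R1 (no fill)
  => FAILS_AT (extras, R1)


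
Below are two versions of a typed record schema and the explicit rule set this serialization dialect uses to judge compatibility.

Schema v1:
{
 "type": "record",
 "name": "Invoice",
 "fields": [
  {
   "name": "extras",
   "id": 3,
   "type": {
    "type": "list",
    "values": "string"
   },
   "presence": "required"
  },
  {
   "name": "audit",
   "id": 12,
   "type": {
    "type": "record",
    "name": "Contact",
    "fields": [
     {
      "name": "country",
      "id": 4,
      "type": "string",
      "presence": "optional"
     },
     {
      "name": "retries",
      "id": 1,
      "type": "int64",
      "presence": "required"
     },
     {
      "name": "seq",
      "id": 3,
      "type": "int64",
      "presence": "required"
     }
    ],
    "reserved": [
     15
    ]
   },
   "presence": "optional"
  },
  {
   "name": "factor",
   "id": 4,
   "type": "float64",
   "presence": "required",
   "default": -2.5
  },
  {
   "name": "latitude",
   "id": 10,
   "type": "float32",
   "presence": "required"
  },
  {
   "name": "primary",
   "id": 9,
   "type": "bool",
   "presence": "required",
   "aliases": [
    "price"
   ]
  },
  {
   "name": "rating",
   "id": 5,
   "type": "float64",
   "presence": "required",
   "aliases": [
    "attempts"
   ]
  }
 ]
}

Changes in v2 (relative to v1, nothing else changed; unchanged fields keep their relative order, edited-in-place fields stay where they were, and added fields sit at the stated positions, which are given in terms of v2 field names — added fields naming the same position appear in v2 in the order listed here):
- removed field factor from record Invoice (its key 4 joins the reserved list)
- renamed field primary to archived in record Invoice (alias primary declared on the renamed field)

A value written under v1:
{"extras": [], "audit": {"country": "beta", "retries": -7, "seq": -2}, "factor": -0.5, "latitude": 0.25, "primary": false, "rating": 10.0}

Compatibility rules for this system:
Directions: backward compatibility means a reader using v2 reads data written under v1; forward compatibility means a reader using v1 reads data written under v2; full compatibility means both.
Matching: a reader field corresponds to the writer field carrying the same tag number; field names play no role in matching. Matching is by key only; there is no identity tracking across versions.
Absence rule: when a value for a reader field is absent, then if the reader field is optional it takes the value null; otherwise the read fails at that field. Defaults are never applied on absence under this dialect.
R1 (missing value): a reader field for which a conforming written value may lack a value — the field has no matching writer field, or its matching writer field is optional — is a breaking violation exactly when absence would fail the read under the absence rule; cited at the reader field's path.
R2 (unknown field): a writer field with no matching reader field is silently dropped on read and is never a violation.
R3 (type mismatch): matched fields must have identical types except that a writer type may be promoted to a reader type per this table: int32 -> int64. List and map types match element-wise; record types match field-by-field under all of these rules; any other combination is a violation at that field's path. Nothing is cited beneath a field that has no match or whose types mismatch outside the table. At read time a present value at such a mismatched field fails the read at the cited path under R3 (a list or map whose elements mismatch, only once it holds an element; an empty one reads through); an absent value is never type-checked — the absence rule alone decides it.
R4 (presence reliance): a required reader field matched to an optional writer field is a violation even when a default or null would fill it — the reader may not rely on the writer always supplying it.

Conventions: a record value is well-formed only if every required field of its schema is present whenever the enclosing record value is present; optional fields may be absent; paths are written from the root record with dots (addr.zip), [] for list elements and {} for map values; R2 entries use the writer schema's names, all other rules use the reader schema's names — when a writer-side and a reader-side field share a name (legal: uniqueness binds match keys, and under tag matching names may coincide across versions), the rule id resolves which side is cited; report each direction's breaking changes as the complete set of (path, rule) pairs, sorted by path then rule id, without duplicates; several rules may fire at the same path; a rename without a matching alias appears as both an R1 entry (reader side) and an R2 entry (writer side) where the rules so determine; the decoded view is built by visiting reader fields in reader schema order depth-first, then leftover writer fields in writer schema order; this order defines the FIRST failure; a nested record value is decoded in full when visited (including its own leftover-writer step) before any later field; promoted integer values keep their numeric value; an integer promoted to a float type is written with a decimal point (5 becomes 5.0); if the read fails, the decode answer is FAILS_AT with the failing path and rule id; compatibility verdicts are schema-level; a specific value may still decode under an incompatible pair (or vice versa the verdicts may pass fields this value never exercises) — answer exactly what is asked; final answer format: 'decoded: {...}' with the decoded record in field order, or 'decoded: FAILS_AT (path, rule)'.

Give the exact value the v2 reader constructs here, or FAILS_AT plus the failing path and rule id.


in Invoice below, arrows point writer -> reader
decode walk for Invoice under reader schema v2:
  extras := []
  audit.country := "beta"
  audit.retries := -7
  audit.seq := -2
  latitude := 0.25
  archived := false (from writer primary)
  rating := 10.0
  writer factor: no reader field; dropped
  => decoded: {"extras": [], "audit": {"country": "beta", "retries": -7, "seq": -2}, "latitude": 0.25, "archived": false, "rating": 10.0}

decoded: {"extras": [], "audit": {"country": "beta", "retries": -7, "seq": -2}, "latitude": 0.25, "archived": false, "rating": 10.0}


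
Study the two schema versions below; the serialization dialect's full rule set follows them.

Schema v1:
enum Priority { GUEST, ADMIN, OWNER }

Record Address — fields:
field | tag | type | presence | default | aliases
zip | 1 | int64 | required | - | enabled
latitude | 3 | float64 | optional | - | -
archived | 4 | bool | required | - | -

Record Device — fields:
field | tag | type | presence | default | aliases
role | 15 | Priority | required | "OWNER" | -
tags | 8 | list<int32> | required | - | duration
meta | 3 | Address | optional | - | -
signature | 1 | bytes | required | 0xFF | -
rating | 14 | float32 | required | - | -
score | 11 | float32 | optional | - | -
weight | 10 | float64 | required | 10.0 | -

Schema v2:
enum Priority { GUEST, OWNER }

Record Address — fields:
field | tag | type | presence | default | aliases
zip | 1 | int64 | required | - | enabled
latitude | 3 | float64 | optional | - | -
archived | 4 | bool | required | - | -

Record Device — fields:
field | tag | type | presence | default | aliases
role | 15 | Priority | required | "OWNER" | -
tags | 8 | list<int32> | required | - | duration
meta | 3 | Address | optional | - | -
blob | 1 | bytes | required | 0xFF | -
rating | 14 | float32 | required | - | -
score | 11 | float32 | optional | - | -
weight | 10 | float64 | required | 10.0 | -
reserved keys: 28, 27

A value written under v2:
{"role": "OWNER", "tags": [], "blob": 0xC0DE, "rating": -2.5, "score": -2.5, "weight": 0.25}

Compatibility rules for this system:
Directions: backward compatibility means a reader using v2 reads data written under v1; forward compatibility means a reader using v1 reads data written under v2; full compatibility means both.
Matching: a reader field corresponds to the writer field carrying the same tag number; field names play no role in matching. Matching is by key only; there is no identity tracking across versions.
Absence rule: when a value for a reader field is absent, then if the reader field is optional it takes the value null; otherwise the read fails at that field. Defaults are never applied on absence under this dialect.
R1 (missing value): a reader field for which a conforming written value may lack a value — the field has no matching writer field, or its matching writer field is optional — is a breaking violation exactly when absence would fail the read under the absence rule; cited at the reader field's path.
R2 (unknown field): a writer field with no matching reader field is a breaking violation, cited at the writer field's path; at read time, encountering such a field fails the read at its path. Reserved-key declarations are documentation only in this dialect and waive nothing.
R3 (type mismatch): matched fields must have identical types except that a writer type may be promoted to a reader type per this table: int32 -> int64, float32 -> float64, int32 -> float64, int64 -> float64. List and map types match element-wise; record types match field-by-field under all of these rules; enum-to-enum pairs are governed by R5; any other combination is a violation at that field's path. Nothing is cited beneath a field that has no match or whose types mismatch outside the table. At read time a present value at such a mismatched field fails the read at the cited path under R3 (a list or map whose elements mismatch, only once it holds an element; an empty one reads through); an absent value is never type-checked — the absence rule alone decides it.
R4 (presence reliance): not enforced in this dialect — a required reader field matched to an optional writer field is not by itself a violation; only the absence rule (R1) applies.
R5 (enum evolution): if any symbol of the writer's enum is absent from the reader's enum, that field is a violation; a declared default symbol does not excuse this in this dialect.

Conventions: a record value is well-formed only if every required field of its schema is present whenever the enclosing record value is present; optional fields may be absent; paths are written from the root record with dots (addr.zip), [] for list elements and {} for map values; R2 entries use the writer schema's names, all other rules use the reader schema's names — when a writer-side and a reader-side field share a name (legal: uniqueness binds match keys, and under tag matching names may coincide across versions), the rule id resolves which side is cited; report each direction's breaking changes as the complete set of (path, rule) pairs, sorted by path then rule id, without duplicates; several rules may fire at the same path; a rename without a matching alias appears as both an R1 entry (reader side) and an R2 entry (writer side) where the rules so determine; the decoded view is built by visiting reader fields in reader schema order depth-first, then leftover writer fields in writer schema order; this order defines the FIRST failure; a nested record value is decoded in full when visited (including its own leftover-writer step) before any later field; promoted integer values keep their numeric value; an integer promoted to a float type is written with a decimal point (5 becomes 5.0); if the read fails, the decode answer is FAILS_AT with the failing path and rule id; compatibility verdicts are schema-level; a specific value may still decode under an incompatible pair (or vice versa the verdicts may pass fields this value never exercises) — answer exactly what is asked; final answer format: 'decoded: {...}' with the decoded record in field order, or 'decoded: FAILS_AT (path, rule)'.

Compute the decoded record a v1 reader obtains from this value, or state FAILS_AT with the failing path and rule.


the writer's type comes first in each Device pair
decode walk for Device under reader schema v1:
  role := "OWNER"
  tags := []
  meta := null (not supplied -> null)
  signature := 0xC0DE (from writer blob)
  rating := -2.5
  score := -2.5
  weight := 0.25
  => decoded: {"role": "OWNER", "tags": [], "meta": null, "signature": 0xC0DE, "rating": -2.5, "score": -2.5, "weight": 0.25}
remaining Device differences; none change what is asked:
  renamed field signature to blob in record Device -> no rule fires on it and the decoded Device view is identical with or without it
  enum Priority (field role in record Device): symbol ADMIN removed -> schema-level compatibility only; this Device value's decode is unchanged

decoded: {"role": "OWNER", "tags": [], "meta": null, "signature": 0xC0DE, "rating": -2.5, "score": -2.5, "weight": 0.25}


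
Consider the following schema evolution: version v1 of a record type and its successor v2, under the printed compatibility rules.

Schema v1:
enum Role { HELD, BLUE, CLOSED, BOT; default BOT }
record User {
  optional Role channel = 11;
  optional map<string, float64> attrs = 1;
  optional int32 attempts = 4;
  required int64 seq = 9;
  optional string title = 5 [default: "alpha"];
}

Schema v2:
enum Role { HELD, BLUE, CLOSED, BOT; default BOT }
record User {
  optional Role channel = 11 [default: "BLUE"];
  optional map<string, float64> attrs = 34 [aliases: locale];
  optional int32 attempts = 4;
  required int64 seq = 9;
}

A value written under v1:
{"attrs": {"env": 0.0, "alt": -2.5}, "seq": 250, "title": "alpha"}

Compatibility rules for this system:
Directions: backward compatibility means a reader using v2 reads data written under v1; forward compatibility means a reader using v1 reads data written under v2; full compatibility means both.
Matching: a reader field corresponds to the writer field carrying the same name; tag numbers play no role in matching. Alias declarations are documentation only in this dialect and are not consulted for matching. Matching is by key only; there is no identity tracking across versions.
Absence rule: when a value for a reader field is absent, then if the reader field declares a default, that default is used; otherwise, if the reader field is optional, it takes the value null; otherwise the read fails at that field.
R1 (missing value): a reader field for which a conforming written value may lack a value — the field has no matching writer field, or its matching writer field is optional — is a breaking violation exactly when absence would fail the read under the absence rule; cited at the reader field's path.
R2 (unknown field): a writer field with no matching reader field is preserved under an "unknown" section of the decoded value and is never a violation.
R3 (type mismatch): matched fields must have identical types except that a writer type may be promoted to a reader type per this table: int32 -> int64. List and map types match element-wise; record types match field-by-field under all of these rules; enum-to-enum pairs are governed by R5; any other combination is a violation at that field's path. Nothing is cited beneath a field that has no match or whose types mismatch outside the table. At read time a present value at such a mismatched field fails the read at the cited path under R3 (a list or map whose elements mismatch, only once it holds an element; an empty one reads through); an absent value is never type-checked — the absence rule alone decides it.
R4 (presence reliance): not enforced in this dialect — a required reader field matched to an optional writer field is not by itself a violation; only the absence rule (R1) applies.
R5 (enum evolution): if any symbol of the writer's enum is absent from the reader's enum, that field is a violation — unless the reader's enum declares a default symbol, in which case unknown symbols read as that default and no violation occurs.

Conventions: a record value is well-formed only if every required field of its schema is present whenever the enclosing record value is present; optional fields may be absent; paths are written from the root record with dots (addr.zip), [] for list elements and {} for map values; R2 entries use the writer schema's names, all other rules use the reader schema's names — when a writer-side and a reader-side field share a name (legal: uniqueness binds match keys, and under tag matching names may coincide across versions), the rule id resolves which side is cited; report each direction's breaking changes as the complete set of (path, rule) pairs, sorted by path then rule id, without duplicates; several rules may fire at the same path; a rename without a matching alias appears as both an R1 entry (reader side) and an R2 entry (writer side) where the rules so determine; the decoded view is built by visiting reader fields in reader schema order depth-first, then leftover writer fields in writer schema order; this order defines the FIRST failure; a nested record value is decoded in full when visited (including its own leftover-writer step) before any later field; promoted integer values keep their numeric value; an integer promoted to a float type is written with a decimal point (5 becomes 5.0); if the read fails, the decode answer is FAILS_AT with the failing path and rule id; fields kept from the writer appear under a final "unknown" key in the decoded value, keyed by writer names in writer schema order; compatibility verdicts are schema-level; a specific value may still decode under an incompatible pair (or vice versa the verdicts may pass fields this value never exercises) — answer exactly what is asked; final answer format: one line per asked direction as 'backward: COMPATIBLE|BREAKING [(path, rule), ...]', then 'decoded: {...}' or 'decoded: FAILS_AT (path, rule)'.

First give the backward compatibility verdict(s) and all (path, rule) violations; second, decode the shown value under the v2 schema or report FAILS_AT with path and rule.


each type pair in User: writer, then reader
backward analysis of User with v2 as reader and v1 as writer:
  channel: Role -> Role, writer optional; from channel
  attrs: map<string, float64> -> map<string, float64>, writer optional; from attrs
  attempts: int32 -> int32, writer optional; from attempts
  seq: int64 -> int64, writer required; from seq
  writer field title has no reader counterpart
  => backward verdict for User: COMPATIBLE, no violations
decode walk for User under reader schema v2:
  channel := "BLUE" (absent -> default)
  attrs := {"env": 0.0, "alt": -2.5}
  attempts := null (absent, optional -> null)
  seq := 250
  writer title: kept under "unknown"
  => decoded: {"channel": "BLUE", "attrs": {"env": 0.0, "alt": -2.5}, "attempts": null, "seq": 250, "unknown": {"title": "alpha"}}
diffs on User not affecting the asked answer:
  field attrs in record User: tag 1 changed to 34 -> no rule fires on it in User's dialect; the asked verdict holds

backward: COMPATIBLE []; decoded: {"channel": "BLUE", "attrs": {"env": 0.0, "alt": -2.5}, "attempts": null, "seq": 250, "unknown": {"title": "alpha"}}


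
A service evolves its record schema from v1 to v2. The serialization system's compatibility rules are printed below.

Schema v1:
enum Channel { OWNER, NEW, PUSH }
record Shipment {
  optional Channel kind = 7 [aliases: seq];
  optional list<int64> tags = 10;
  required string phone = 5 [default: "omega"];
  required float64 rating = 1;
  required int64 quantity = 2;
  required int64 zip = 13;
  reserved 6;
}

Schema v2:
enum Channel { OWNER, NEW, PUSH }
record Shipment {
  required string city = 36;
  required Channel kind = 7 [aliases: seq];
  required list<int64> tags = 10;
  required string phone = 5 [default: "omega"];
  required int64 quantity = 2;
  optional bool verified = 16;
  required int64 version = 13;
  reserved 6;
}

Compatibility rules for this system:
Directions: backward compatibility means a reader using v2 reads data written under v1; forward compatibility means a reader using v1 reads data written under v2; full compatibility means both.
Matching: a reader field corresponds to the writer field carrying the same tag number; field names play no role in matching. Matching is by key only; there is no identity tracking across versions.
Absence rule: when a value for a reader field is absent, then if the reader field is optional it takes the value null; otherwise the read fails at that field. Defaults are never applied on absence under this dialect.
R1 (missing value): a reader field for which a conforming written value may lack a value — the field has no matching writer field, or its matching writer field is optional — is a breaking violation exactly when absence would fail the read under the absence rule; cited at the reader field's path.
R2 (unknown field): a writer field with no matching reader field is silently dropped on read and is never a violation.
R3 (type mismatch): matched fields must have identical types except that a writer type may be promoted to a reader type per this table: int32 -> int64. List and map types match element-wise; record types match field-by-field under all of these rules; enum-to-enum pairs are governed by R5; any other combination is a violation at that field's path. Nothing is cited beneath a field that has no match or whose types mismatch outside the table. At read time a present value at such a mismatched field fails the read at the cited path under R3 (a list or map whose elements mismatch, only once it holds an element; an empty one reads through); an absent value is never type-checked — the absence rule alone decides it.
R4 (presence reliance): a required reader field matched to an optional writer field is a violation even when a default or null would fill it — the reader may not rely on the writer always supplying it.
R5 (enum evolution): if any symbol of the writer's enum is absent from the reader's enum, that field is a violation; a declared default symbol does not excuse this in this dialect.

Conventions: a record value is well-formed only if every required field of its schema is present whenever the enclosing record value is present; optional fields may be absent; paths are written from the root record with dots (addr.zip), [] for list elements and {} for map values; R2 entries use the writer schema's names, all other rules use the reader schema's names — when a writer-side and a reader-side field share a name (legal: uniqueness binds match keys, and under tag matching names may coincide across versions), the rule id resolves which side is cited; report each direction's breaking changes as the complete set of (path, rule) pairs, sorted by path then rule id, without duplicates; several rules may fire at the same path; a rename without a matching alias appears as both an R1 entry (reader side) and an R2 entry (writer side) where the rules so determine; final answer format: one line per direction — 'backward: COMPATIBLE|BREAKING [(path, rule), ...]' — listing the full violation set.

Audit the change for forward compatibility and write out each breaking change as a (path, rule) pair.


forward: BREAKING [(rating, R1)]

the writer's type comes first in each Shipment pair
forward for Shipment (reader v1, writer v2):
  kind: paired with writer kind (Channel -> Channel; writer required)
  tags: paired with writer tags (list<int64> -> list<int64>; writer required)
  phone: paired with writer phone (string -> string; writer required)
  rating: no writer match
  quantity: paired with writer quantity (int64 -> int64; writer required)
  zip: paired with writer version (int64 -> int64; writer required)
  writer city: unknown to reader
  writer verified: unknown to reader
  violation R1 at rating
  => forward: BREAKING (1)
the other Shipment changes do not affect what is asked:
  field tags in record Shipment: optional changed to required -> its effect on Shipment is confined to the backward direction, not asked
  added field verified to record Shipment: optional bool, tag 16 (in v2 it sits immediately before version) -> fires no rule on Shipment, leaving the asked answer as it is
  field kind in record Shipment: optional changed to required -> its effect on Shipment is confined to the backward direction, not asked
  added field city to record Shipment: required string, tag 36 (in v2 it sits immediately before kind) -> its effect on Shipment is confined to the backward direction, not asked
  renamed field zip to version in record Shipment -> fires no rule on Shipment, leaving the asked answer as it is


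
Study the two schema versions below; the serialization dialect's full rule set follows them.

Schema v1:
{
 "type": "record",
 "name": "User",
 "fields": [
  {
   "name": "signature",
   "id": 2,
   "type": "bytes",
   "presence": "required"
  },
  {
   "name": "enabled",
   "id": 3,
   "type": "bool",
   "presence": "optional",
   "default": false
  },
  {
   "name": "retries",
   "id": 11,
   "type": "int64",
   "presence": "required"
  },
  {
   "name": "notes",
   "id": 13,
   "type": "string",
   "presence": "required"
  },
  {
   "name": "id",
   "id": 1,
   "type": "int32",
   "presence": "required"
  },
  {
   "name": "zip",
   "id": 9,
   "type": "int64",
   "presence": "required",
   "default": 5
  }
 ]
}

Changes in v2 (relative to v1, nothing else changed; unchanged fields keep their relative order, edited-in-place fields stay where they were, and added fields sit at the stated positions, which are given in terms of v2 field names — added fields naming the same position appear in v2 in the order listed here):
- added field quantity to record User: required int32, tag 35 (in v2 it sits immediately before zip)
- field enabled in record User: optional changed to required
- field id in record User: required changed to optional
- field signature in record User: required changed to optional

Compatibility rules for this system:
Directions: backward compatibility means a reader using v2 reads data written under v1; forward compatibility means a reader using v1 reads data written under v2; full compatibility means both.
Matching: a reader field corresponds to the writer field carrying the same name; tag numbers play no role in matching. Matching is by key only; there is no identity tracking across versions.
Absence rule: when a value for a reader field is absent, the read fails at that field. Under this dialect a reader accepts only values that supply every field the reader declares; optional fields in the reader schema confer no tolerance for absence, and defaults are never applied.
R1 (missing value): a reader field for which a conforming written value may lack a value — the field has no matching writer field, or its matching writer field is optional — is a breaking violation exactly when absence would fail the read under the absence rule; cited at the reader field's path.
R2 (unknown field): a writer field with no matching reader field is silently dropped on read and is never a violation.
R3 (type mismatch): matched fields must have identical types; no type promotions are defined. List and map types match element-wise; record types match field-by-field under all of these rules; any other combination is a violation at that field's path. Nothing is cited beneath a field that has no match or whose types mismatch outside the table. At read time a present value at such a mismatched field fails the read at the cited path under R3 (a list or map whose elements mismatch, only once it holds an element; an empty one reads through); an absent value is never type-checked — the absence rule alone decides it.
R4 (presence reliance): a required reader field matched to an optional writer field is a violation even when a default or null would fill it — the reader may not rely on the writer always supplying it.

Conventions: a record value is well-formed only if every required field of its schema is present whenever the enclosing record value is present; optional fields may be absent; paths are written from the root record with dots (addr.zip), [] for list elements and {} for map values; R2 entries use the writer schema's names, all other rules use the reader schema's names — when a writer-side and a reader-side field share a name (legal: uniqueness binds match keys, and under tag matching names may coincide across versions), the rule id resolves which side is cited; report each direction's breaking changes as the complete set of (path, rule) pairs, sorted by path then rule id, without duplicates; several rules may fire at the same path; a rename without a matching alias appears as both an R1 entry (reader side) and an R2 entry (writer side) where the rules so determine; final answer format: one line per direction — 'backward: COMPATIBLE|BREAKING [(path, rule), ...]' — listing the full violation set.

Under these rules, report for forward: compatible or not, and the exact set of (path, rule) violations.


arrows below run writer -> reader for User
forward pass over User, reader schema v1, writer schema v2:
  bytes -> bytes, writer optional: signature aligns to signature
  bool -> bool, writer required: enabled aligns to enabled
  int64 -> int64, writer required: retries aligns to retries
  string -> string, writer required: notes aligns to notes
  int32 -> int32, writer optional: id aligns to id
  int64 -> int64, writer required: zip aligns to zip
  leftover writer field: quantity
  R1 fires at id
  R4 fires at id
  R1 fires at signature
  R4 fires at signature
  => forward: BREAKING (4)
remaining User differences; none change what is asked:
  added field quantity to record User: required int32, tag 35 (in v2 it sits immediately before zip) -> matters only for User's backward compatibility — outside the asked direction

forward: BREAKING [(id, R1), (id, R4), (signature, R1), (signature, R4)]
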